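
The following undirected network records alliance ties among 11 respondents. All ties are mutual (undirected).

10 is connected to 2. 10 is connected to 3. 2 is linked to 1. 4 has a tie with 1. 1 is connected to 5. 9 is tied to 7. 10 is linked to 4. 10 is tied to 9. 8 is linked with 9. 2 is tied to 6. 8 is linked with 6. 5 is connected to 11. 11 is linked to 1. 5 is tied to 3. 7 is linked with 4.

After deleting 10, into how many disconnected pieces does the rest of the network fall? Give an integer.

1

10's neighbors (2, 3, 4, and 9) remain reachable from one another through other ties, so the rest of the network stays in one piece.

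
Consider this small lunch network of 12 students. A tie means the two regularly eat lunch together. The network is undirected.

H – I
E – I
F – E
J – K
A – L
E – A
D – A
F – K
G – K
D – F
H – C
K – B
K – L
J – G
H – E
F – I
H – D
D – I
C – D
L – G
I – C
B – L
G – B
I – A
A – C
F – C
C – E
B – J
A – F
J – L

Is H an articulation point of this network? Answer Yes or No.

Even without H, every remaining node can still reach every other (the residual graph is connected), so H is not a cut vertex.

No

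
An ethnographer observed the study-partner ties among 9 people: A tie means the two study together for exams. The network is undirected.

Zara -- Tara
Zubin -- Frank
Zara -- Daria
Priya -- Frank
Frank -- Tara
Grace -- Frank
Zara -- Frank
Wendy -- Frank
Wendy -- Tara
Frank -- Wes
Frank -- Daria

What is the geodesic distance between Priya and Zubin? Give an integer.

One shortest route is Priya – Frank – Zubin, which uses 2 edges, and Priya and Zubin are not directly tied, so nothing shorter exists. So d(Priya,Zubin) = 2.

2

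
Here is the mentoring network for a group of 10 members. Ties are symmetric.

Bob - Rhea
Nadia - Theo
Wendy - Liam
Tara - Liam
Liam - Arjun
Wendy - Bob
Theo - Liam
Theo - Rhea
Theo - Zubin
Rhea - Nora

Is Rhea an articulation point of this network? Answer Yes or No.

Yes

Removing Rhea leaves {Arjun, Bob, Liam, Nadia, Tara, Theo, Wendy, and Zubin} with no path to {Nora}, so the network splits into 2 components. Rhea is a cut vertex.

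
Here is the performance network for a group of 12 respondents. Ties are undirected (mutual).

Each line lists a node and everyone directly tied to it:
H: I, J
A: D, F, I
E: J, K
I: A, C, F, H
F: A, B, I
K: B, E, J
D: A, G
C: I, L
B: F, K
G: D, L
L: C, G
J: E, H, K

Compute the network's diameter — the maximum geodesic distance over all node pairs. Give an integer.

6

Eccentricity of each node (its greatest distance to any other): A:4, B:4, C:4, D:5, E:6, F:3, G:6, H:4, I:3, J:5, K:5, L:5.
The maximum eccentricity is 6, realized for instance by the pair G–E via G – D – A – I – H – J – E. So the diameter is 6.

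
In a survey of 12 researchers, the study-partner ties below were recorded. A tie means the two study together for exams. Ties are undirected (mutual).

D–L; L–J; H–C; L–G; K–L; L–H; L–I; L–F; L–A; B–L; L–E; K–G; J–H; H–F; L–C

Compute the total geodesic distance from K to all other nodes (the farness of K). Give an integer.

Distances from K: A:2, B:2, C:2, D:2, E:2, F:2, G:1, H:2, I:2, J:2, L:1.
Sum = 2 + 2 + 2 + 2 + 2 + 2 + 1 + 2 + 2 + 2 + 1 = 20.

20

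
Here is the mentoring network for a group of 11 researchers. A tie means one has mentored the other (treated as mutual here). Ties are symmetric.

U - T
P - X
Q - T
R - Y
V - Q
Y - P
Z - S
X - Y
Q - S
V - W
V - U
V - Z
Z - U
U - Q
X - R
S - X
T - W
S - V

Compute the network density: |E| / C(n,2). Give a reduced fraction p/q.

There are 18 edges and 11 nodes, so the maximum possible is C(11,2) = 55.
Density = 18/55.

18/55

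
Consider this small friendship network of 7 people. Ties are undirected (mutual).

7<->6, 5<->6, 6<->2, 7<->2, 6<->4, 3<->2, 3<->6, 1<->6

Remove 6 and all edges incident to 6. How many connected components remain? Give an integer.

Without 6, the remaining ties split the others into: {1}; {5}; {2, 3, 7}; {4}.
That's 4 separate components.

4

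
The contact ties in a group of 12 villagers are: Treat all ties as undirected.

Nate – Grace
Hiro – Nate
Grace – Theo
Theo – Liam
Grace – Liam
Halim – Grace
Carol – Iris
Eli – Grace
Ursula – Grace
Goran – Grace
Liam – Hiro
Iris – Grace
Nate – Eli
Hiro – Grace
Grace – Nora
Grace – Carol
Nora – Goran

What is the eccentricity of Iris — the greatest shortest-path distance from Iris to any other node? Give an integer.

2

Distances from Iris: Carol:1, Eli:2, Goran:2, Grace:1, Halim:2, Hiro:2, Liam:2, Nate:2, Nora:2, Theo:2, Ursula:2.
The largest is 2 (to Goran, Nate, Liam, Ursula, Nora, Eli, Theo, Hiro, and Halim), so the eccentricity of Iris is 2.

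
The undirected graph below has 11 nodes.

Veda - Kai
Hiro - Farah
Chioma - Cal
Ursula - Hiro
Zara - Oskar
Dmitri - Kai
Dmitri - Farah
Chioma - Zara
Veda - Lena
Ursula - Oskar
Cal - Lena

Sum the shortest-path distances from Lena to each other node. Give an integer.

Distances from Lena: Cal:1, Chioma:2, Dmitri:3, Farah:4, Hiro:5, Kai:2, Oskar:4, Ursula:5, Veda:1, Zara:3.
Sum = 1 + 2 + 3 + 4 + 5 + 2 + 4 + 5 + 1 + 3 = 30.

30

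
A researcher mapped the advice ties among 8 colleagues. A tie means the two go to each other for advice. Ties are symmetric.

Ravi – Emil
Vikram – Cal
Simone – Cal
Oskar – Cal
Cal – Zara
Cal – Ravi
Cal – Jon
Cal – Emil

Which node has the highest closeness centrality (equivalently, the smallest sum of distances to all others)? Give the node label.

Cal

Farness (sum of distances to all others) for each node — Cal:7, Emil:12, Jon:13, Oskar:13, Ravi:12, Simone:13, Vikram:13, Zara:13.
The smallest farness is 7, for Cal, so Cal has the highest closeness.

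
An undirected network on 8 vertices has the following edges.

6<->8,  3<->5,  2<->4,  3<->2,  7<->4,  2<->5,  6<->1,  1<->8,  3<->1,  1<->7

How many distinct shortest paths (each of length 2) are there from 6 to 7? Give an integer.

1

The shortest distance is 2, and the only length-2 path is 6–1–7. So there is exactly 1 shortest path.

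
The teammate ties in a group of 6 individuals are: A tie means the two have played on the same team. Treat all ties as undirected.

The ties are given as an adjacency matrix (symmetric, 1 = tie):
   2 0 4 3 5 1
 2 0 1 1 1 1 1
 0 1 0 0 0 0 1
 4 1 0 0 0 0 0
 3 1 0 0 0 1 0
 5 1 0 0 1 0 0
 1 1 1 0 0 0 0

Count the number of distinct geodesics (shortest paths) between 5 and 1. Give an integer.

The shortest distance is 2, and the only length-2 path is 5–2–1. So there is exactly 1 shortest path.

1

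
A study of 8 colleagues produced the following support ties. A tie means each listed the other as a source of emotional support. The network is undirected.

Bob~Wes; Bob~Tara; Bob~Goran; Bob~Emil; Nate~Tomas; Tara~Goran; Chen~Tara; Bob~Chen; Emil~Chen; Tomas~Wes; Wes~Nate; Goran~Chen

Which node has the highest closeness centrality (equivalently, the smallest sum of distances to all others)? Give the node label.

Farness (sum of distances to all others) for each node — Bob:9, Chen:12, Emil:14, Goran:13, Nate:16, Tara:13, Tomas:16, Wes:11.
The smallest farness is 9, for Bob, so Bob has the highest closeness.

Bob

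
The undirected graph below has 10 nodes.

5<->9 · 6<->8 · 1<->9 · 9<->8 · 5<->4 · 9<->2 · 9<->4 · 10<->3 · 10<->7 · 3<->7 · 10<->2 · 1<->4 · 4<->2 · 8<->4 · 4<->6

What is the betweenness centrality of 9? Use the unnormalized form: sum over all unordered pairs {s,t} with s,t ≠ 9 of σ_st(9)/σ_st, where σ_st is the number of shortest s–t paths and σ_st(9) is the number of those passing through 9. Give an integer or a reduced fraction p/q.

15/2

Pairs whose geodesics pass through 9 — 7–1: 1/2; 7–8: 1/2; 7–5: 1/2; 10–1: 1/2; 10–8: 1/2; 10–5: 1/2; 2–1: 1/2; 2–8: 1/2; 2–5: 1/2; 3–1: 1/2; 3–8: 1/2; 3–5: 1/2; 1–8: 1/2; 1–5: 1/2 … (+1 more pairs).
All other pairs contribute 0.
Summing the contributions gives betweenness(9) = 15/2.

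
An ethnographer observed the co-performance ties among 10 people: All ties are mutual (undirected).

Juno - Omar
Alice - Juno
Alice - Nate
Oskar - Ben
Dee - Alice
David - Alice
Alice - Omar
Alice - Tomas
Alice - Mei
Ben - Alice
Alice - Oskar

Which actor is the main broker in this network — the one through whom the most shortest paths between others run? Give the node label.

Alice

Unnormalized betweenness of each node: Alice:34, Ben:0, David:0, Dee:0, Juno:0, Mei:0, Nate:0, Omar:0, Oskar:0, Tomas:0.
Alice has the largest value, 34, making it the main broker — the node through which the most shortest paths run.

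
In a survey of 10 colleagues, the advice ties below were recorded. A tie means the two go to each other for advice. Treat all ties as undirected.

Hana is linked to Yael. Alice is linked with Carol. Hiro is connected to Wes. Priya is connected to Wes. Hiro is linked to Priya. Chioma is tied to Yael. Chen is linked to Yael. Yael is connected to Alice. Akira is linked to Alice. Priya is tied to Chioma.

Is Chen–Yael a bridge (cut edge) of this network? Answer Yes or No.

Yes

Without the Chen–Yael edge there is no alternate route between Chen and Yael, so the network disconnects. It is a bridge.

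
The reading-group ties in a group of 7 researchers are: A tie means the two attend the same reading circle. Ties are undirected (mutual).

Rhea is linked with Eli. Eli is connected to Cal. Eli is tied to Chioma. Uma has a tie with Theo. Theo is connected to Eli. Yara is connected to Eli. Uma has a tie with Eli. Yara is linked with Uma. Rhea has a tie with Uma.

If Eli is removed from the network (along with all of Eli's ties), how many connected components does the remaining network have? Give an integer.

3

Without Eli, the remaining ties split the others into: {Rhea, Theo, Uma, Yara}; {Chioma}; {Cal}.
That's 3 separate components.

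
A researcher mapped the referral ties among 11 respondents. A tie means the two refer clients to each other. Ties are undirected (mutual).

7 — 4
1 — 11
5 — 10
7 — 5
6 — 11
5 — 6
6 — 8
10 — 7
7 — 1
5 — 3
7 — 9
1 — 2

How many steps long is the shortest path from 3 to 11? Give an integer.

One shortest route is 3 – 5 – 6 – 11, which uses 3 edges, and at distance 2 from 3 we only reach {6, 7, 10}, which does not include 11. So d(3,11) = 3.

3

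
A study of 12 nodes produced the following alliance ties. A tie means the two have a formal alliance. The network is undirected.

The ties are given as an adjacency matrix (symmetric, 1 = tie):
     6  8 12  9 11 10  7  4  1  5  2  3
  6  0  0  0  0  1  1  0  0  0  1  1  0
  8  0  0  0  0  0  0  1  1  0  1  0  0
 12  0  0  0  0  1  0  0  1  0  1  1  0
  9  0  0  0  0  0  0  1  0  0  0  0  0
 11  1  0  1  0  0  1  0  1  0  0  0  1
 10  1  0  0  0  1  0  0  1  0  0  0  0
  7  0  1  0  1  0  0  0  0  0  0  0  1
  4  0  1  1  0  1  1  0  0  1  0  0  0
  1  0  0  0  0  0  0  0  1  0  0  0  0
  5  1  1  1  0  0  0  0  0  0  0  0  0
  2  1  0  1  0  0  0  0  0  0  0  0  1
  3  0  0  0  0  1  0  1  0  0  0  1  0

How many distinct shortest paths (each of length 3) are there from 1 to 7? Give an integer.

1

The shortest distance is 3, and the only length-3 path is 1–4–8–7. So there is exactly 1 shortest path.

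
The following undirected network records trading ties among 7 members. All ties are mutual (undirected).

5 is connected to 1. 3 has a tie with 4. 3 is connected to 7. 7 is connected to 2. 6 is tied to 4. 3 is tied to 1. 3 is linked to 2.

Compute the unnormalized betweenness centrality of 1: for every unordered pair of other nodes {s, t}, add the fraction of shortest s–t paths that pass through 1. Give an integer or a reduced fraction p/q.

Pairs whose geodesics pass through 1 — 4–5: 1; 6–5: 1; 3–5: 1; 2–5: 1; 7–5: 1.
All other pairs contribute 0.
Summing the contributions gives betweenness(1) = 5.

5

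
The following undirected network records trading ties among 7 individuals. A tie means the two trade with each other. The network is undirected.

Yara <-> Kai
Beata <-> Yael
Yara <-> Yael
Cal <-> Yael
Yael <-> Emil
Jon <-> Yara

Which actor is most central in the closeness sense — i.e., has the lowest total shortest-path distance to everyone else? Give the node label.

Yael

Farness (sum of distances to all others) for each node — Beata:13, Cal:13, Emil:13, Jon:14, Kai:14, Yael:8, Yara:9.
The smallest farness is 8, for Yael, so Yael has the highest closeness.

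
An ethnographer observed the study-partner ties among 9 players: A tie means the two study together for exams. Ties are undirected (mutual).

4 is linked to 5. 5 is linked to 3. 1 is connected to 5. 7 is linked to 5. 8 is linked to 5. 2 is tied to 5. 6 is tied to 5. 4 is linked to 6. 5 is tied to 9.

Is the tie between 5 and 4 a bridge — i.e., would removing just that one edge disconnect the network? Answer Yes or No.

No

Even without that edge, 5 still reaches 4 via 5 – 6 – 4, so the network stays connected. Not a bridge.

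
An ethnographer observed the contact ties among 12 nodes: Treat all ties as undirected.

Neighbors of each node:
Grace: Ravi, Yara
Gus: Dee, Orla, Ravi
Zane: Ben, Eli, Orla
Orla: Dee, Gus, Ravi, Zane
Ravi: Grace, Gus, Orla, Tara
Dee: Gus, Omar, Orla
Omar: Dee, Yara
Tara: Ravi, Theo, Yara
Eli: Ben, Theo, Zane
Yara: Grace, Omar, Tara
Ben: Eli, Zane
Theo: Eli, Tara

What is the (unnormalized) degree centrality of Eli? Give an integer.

3

Eli is directly tied to Ben, Theo, and Zane. That is 3 neighbors, so the degree of Eli is 3.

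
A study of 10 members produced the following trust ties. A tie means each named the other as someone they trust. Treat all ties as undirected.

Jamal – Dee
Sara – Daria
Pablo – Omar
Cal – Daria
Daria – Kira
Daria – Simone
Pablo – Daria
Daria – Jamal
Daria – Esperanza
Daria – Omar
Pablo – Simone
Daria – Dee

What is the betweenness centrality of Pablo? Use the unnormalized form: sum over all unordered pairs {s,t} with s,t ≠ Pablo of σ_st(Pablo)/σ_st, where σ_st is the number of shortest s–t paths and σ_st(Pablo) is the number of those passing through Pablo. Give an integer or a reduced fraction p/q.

1/2

Pairs whose geodesics pass through Pablo — Omar–Simone: 1/2.
All other pairs contribute 0.
Summing the contributions gives betweenness(Pablo) = 1/2.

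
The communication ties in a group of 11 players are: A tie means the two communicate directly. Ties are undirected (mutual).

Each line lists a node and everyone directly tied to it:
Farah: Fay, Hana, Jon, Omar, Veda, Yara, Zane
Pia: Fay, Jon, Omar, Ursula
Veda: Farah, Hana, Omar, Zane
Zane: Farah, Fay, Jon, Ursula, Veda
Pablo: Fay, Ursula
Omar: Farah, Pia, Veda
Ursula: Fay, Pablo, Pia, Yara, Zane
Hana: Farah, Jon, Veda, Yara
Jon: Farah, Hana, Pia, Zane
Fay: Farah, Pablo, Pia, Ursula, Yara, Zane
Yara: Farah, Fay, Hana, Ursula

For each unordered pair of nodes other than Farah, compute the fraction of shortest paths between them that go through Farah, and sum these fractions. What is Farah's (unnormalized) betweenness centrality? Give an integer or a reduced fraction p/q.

113/15

Pairs whose geodesics pass through Farah — Omar–Yara: 1; Omar–Fay: 1/2; Omar–Hana: 1/2; Omar–Zane: 1/2; Omar–Jon: 1/2; Omar–Pablo: 1/3; Yara–Zane: 1/3; Yara–Jon: 1/2; Yara–Veda: 1/2; Fay–Hana: 1/2; Fay–Jon: 1/3; Fay–Veda: 1/2; Hana–Zane: 1/3; Hana–Pablo: 1/3 … (+3 more pairs).
All other pairs contribute 0.
Summing the contributions gives betweenness(Farah) = 113/15.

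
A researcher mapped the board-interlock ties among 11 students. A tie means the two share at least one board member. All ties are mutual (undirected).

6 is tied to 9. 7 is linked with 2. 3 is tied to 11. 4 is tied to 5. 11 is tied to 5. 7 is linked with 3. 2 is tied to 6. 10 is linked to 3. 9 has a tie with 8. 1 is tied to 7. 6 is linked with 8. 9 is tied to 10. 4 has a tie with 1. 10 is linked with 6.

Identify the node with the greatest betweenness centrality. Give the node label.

Unnormalized betweenness of each node: 1:20/3, 2:22/3, 3:97/6, 4:5/2, 5:17/6, 6:28/3, 7:85/6, 8:0, 9:2, 10:32/3, 11:22/3.
3 has the largest value, 97/6, making it the main broker — the node through which the most shortest paths run.

3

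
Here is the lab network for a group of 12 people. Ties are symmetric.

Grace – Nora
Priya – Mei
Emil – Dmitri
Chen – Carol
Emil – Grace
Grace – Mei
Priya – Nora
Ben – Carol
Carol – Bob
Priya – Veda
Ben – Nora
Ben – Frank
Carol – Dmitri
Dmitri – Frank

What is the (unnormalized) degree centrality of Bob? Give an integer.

Bob is directly tied to Carol. That is 1 neighbor, so the degree of Bob is 1.

1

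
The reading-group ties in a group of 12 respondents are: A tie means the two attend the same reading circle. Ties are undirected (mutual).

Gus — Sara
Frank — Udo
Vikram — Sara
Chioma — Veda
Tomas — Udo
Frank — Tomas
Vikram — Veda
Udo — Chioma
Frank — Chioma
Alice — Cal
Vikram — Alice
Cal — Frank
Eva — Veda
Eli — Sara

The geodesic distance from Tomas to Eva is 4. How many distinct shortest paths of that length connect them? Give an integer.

The shortest distance is 4. The length-4 paths are: Tomas–Udo–Chioma–Veda–Eva; Tomas–Frank–Chioma–Veda–Eva.
That gives 2 distinct shortest paths.

2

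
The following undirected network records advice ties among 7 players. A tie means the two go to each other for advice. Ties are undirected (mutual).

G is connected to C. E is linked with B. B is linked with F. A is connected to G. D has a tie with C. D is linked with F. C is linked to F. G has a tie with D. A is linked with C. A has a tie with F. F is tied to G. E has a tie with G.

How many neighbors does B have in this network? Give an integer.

2

B is directly tied to E and F. That is 2 neighbors, so the degree of B is 2.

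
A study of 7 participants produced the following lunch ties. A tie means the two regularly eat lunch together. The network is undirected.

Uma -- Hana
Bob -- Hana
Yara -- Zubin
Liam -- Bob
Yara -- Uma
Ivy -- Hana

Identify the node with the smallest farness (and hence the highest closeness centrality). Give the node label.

Hana

Farness (sum of distances to all others) for each node — Bob:13, Hana:10, Ivy:15, Liam:18, Uma:11, Yara:14, Zubin:19.
The smallest farness is 10, for Hana, so Hana has the highest closeness.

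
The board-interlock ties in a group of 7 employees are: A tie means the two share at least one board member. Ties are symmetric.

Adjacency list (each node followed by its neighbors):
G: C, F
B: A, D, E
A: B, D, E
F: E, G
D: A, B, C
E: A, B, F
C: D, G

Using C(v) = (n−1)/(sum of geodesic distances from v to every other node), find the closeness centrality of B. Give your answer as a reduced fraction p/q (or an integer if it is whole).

Distances from B: A:1, C:2, D:1, E:1, F:2, G:3. Sum = 10.
n = 7, so closeness = 6/10 = 3/5.

3/5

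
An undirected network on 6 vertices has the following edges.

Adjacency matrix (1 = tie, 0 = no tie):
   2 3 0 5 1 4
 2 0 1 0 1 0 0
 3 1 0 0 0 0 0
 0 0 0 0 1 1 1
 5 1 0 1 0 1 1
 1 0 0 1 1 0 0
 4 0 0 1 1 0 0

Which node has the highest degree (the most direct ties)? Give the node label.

5

Degrees — 0:3, 1:2, 2:2, 3:1, 4:2, 5:4.
The maximum is 4, attained only by 5.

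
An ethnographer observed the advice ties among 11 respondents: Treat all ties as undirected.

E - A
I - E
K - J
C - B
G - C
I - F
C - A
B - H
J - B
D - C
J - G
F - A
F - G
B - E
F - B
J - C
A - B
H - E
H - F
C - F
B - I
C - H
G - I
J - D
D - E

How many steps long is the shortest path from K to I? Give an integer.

3

One shortest route is K – J – B – I, which uses 3 edges, and at distance 2 from K we only reach {B, C, D, G}, which does not include I. So d(K,I) = 3.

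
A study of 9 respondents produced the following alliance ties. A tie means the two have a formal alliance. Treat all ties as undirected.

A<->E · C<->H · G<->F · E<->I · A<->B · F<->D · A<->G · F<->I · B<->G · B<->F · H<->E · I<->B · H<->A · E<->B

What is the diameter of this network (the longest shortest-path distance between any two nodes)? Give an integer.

5

Eccentricity of each node (its greatest distance to any other): A:3, B:3, C:5, D:5, E:3, F:4, G:3, H:4, I:3.
The maximum eccentricity is 5, realized for instance by the pair C–D via C – H – A – B – F – D. So the diameter is 5.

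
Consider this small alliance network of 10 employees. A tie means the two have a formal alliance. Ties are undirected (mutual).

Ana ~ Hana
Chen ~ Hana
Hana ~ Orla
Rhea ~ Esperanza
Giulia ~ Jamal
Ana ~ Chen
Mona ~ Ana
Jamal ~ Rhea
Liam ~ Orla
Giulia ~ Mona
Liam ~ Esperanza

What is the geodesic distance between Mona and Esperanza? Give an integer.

One shortest route is Mona – Giulia – Jamal – Rhea – Esperanza, which uses 4 edges, and at distance 3 from Mona we only reach {Orla, Rhea}, which does not include Esperanza. So d(Mona,Esperanza) = 4.

4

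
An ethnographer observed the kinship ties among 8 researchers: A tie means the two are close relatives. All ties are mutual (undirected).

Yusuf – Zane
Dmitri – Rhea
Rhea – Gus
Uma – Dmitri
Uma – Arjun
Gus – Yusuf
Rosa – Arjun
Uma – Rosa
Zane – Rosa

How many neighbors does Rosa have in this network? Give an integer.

3

Rosa is directly tied to Arjun, Uma, and Zane. That is 3 neighbors, so the degree of Rosa is 3.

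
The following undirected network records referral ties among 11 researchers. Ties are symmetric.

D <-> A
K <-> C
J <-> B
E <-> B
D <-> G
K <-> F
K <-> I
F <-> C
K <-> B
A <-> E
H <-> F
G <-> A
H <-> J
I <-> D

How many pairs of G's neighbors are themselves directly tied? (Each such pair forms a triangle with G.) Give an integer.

G's neighbors: A and D.
Neighbor pairs that are themselves tied: G–A–D. Each forms one triangle with G, for 1 in total.

1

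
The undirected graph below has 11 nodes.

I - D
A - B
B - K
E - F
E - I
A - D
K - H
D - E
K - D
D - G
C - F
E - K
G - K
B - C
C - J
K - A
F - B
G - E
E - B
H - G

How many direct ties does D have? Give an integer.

5

D is directly tied to A, E, G, I, and K. That is 5 neighbors, so the degree of D is 5.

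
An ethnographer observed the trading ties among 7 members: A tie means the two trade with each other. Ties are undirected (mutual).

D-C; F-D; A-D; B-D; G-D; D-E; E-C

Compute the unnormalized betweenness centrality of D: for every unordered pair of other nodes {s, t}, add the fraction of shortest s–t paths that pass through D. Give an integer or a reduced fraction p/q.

Pairs whose geodesics pass through D — E–A: 1; E–B: 1; E–G: 1; E–F: 1; C–A: 1; C–B: 1; C–G: 1; C–F: 1; A–B: 1; A–G: 1; A–F: 1; B–G: 1; B–F: 1; G–F: 1.
All other pairs contribute 0.
Summing the contributions gives betweenness(D) = 14.

14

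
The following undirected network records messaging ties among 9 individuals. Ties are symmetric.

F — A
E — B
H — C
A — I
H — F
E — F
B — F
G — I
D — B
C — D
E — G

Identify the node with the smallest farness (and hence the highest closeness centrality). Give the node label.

F

Farness (sum of distances to all others) for each node — A:16, B:14, C:20, D:18, E:14, F:12, G:18, H:16, I:20.
The smallest farness is 12, for F, so F has the highest closeness.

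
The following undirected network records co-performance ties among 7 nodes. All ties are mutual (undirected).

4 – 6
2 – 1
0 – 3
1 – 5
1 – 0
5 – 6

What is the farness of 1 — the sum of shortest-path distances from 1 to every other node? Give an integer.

10

Distances from 1: 0:1, 2:1, 3:2, 4:3, 5:1, 6:2.
Sum = 1 + 1 + 2 + 3 + 1 + 2 = 10.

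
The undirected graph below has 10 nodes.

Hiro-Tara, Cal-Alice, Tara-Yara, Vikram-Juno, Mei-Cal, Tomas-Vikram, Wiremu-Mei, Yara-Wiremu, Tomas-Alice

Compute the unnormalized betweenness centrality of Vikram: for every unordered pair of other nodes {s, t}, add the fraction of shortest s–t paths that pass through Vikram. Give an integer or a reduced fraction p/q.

Pairs whose geodesics pass through Vikram — Tara–Juno: 1; Cal–Juno: 1; Wiremu–Juno: 1; Juno–Alice: 1; Juno–Yara: 1; Juno–Hiro: 1; Juno–Tomas: 1; Juno–Mei: 1.
All other pairs contribute 0.
Summing the contributions gives betweenness(Vikram) = 8.

8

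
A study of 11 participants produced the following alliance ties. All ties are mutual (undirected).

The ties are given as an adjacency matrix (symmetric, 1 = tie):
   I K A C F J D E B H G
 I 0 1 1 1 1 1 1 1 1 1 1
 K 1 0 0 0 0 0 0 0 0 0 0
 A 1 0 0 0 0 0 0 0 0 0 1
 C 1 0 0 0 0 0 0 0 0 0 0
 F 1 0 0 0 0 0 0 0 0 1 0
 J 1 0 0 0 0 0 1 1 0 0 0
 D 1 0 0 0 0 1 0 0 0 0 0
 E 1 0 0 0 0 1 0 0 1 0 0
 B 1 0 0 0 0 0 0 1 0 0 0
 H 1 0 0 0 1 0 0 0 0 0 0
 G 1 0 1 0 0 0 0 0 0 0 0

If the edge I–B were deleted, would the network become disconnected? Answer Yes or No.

Even without that edge, I still reaches B via I – E – B, so the network stays connected. Not a bridge.

No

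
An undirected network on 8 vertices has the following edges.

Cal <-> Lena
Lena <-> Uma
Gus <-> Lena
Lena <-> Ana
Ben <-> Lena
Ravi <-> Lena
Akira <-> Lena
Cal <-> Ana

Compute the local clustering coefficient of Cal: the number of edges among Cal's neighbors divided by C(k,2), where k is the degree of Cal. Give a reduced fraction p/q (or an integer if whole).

1

Cal's neighbors: Ana and Lena (k = 2).
Possible neighbor pairs: C(2,2) = 1. Edges among them: Ana–Lena → e = 1.
Clustering(Cal) = 1/1.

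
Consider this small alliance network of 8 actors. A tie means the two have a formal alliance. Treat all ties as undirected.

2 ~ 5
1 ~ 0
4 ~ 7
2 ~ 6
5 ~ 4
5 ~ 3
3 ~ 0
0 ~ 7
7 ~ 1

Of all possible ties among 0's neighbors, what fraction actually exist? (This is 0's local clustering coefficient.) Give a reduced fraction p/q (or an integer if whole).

1/3

0's neighbors: 1, 3, and 7 (k = 3).
Possible neighbor pairs: C(3,2) = 3. Edges among them: 1–7 → e = 1.
Clustering(0) = 1/3.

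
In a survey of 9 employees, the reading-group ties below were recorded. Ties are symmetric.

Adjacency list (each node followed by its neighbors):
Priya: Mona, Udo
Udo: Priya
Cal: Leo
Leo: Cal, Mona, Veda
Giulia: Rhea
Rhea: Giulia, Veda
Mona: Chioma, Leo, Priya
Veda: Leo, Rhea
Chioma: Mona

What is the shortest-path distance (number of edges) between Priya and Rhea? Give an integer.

One shortest route is Priya – Mona – Leo – Veda – Rhea, which uses 4 edges, and at distance 3 from Priya we only reach {Cal, Veda}, which does not include Rhea. So d(Priya,Rhea) = 4.

4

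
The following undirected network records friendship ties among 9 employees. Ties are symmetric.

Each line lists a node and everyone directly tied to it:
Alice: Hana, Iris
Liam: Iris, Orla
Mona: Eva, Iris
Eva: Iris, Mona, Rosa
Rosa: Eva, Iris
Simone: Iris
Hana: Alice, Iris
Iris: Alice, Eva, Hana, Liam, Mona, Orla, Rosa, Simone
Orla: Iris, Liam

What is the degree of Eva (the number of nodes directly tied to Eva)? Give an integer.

3

Eva is directly tied to Iris, Mona, and Rosa. That is 3 neighbors, so the degree of Eva is 3.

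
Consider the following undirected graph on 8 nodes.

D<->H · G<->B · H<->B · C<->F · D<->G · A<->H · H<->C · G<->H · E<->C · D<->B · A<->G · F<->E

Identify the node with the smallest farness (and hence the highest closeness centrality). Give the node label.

Farness (sum of distances to all others) for each node — A:14, B:13, C:11, D:13, E:16, F:16, G:12, H:9.
The smallest farness is 9, for H, so H has the highest closeness.

H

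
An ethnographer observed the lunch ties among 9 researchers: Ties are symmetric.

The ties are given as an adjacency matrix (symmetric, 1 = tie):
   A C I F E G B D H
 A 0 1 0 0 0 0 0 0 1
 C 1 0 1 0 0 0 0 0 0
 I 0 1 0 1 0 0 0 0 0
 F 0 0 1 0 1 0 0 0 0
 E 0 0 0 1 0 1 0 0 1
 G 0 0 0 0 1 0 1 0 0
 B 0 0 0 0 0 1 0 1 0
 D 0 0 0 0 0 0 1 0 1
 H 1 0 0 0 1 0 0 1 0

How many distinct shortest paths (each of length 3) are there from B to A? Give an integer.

1

The shortest distance is 3, and the only length-3 path is B–D–H–A. So there is exactly 1 shortest path.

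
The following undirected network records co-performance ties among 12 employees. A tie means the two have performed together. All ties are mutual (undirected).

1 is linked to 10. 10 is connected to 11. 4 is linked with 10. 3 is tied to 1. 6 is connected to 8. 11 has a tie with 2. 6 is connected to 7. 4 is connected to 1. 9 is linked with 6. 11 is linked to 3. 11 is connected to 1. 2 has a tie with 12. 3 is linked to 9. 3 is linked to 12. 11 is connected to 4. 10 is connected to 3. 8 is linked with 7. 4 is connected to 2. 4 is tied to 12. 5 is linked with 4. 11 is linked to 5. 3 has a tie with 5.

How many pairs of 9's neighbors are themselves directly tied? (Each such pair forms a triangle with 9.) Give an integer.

0

9's neighbors are 3 and 6, but none of them are tied to each other, so no triangle contains 9.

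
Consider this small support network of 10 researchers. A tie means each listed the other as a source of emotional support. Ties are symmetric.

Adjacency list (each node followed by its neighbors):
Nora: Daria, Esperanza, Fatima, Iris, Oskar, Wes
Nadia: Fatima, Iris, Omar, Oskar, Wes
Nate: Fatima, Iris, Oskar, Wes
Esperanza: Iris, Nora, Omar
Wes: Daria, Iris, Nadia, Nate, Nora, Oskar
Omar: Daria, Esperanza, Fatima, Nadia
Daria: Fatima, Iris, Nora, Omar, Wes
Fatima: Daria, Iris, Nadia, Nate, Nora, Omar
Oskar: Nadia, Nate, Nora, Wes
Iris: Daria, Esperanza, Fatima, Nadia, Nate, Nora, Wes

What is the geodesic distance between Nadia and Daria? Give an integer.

One shortest route is Nadia – Fatima – Daria, which uses 2 edges, and Nadia and Daria are not directly tied, so nothing shorter exists. So d(Nadia,Daria) = 2.

2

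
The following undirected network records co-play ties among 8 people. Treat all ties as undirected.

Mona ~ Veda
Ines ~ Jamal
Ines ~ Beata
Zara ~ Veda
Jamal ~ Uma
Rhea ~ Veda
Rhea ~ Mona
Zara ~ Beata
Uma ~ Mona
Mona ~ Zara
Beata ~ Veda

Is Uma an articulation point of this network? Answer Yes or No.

Even without Uma, every remaining node can still reach every other (the residual graph is connected), so Uma is not a cut vertex.

No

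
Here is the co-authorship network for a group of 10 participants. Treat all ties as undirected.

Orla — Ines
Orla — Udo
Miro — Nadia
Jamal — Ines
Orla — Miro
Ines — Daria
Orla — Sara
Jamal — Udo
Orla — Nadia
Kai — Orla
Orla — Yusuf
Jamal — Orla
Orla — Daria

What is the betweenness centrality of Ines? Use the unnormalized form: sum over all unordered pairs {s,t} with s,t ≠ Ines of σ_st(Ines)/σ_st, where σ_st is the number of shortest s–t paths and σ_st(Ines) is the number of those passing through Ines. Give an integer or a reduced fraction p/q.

1/2

Pairs whose geodesics pass through Ines — Daria–Jamal: 1/2.
All other pairs contribute 0.
Summing the contributions gives betweenness(Ines) = 1/2.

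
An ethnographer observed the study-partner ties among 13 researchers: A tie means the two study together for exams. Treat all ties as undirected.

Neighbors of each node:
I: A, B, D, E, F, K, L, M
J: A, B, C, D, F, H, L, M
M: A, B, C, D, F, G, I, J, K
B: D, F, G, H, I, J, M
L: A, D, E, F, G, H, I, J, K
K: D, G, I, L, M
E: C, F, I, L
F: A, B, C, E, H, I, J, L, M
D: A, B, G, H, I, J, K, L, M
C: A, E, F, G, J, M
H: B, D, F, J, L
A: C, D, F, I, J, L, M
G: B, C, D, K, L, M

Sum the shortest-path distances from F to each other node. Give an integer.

Distances from F: A:1, B:1, C:1, D:2, E:1, G:2, H:1, I:1, J:1, K:2, L:1, M:1.
Sum = 1 + 1 + 1 + 2 + 1 + 2 + 1 + 1 + 1 + 2 + 1 + 1 = 15.

15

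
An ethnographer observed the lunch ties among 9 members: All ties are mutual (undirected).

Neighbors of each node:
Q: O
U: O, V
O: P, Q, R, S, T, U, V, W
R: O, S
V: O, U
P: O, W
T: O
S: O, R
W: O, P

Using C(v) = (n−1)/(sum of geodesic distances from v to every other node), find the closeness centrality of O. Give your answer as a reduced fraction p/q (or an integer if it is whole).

1

Distances from O: P:1, Q:1, R:1, S:1, T:1, U:1, V:1, W:1. Sum = 8.
n = 9, so closeness = 8/8 = 1.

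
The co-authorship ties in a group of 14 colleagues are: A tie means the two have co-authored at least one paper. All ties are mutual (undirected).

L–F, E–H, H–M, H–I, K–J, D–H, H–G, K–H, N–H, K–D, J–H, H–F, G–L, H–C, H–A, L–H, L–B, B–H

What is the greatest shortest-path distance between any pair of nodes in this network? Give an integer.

2

Eccentricity of each node (its greatest distance to any other): A:2, B:2, C:2, D:2, E:2, F:2, G:2, H:1, I:2, J:2, K:2, L:2, M:2, N:2.
The maximum eccentricity is 2, realized for instance by the pair A–J via A – H – J. So the diameter is 2.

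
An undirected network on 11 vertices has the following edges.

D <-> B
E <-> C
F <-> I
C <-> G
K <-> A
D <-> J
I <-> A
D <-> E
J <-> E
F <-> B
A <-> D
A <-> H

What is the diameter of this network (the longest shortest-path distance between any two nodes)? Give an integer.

5

Eccentricity of each node (its greatest distance to any other): A:4, B:4, C:4, D:3, E:3, F:5, G:5, H:5, I:5, J:3, K:5.
The maximum eccentricity is 5, realized for instance by the pair K–G via K – A – D – E – C – G. So the diameter is 5.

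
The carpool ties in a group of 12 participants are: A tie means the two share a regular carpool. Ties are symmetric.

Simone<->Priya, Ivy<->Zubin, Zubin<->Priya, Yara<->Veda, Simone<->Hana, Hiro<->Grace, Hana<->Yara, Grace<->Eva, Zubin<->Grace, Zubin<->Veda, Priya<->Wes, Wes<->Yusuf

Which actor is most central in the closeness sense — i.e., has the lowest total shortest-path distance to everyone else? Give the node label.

Zubin

Farness (sum of distances to all others) for each node — Eva:36, Grace:26, Hana:34, Hiro:36, Ivy:30, Priya:22, Simone:28, Veda:26, Wes:30, Yara:32, Yusuf:40, Zubin:20.
The smallest farness is 20, for Zubin, so Zubin has the highest closeness.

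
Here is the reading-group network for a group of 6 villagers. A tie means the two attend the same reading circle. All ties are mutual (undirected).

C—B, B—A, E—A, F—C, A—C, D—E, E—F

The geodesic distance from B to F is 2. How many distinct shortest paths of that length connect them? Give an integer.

The shortest distance is 2, and the only length-2 path is B–C–F. So there is exactly 1 shortest path.

1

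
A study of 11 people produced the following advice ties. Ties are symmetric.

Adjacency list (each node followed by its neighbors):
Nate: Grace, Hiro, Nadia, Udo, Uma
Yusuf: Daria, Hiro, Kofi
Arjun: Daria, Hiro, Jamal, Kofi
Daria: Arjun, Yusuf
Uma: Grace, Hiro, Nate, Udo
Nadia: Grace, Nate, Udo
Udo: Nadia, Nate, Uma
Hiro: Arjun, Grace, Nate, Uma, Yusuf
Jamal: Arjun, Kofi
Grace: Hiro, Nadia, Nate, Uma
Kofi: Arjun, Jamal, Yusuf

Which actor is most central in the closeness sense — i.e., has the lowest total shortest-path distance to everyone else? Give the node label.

Farness (sum of distances to all others) for each node — Arjun:18, Daria:25, Grace:19, Hiro:15, Jamal:25, Kofi:24, Nadia:25, Nate:18, Udo:25, Uma:19, Yusuf:19.
The smallest farness is 15, for Hiro, so Hiro has the highest closeness.

Hiro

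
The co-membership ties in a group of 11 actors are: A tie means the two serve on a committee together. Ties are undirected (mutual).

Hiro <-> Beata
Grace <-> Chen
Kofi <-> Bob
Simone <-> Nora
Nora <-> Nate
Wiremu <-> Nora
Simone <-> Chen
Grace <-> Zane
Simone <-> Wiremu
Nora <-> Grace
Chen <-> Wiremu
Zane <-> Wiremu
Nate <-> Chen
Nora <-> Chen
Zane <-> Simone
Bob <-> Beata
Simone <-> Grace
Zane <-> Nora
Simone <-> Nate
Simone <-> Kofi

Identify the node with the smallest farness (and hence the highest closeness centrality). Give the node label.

Simone

Farness (sum of distances to all others) for each node — Beata:31, Bob:24, Chen:21, Grace:22, Hiro:40, Kofi:19, Nate:23, Nora:20, Simone:16, Wiremu:22, Zane:22.
The smallest farness is 16, for Simone, so Simone has the highest closeness.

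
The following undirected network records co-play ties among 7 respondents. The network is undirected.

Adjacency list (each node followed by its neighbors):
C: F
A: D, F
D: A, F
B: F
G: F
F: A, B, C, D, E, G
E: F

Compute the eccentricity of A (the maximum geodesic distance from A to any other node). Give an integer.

Distances from A: B:2, C:2, D:1, E:2, F:1, G:2.
The largest is 2 (to G, C, B, and E), so the eccentricity of A is 2.

2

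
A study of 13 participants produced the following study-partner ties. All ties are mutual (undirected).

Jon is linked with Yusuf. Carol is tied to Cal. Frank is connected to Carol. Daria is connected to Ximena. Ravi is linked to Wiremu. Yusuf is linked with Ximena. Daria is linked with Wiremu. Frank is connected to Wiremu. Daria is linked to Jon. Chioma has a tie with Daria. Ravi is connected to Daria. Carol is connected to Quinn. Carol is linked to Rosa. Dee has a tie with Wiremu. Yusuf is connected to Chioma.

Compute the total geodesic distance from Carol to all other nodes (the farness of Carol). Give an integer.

Distances from Carol: Cal:1, Chioma:4, Daria:3, Dee:3, Frank:1, Jon:4, Quinn:1, Ravi:3, Rosa:1, Wiremu:2, Ximena:4, Yusuf:5.
Sum = 1 + 4 + 3 + 3 + 1 + 4 + 1 + 3 + 1 + 2 + 4 + 5 = 32.

32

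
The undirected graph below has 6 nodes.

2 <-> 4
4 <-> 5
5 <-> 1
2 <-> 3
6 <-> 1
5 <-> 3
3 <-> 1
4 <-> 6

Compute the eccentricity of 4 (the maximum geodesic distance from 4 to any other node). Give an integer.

2

Distances from 4: 1:2, 2:1, 3:2, 5:1, 6:1.
The largest is 2 (to 3 and 1), so the eccentricity of 4 is 2.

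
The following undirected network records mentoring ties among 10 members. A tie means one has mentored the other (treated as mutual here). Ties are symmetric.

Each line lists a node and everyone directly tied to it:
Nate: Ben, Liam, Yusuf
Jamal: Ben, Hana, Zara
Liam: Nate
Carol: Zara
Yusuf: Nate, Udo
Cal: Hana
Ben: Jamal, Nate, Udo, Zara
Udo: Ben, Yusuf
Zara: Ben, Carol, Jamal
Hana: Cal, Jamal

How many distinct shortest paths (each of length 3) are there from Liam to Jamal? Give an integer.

The shortest distance is 3, and the only length-3 path is Liam–Nate–Ben–Jamal. So there is exactly 1 shortest path.

1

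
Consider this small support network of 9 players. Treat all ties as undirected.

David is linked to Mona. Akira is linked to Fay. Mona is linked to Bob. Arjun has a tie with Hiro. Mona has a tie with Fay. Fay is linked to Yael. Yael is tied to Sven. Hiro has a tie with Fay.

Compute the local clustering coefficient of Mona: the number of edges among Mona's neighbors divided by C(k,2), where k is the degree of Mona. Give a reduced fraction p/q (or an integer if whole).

0

Mona's neighbors: Bob, David, and Fay (k = 3).
Possible neighbor pairs: C(3,2) = 3. Edges among them: none → e = 0.
Clustering(Mona) = 0/3 = 0.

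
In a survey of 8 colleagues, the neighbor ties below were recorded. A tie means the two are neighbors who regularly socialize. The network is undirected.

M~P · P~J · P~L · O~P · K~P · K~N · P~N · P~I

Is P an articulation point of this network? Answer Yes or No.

Yes

Removing P leaves {K and N} with no path to {I}, so the network splits into 6 components. P is a cut vertex.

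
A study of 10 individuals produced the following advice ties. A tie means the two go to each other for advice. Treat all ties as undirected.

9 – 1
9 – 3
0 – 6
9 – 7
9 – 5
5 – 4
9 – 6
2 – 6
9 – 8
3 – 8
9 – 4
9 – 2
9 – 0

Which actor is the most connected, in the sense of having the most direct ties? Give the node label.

Degrees — 0:2, 1:1, 2:2, 3:2, 4:2, 5:2, 6:3, 7:1, 8:2, 9:9.
The maximum is 9, attained only by 9.

9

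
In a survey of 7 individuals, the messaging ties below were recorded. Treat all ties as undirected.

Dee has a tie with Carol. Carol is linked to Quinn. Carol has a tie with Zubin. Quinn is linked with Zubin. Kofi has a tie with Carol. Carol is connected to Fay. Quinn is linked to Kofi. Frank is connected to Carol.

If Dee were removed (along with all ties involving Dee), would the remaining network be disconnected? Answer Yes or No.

No

Even without Dee, every remaining node can still reach every other (the residual graph is connected), so Dee is not a cut vertex.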